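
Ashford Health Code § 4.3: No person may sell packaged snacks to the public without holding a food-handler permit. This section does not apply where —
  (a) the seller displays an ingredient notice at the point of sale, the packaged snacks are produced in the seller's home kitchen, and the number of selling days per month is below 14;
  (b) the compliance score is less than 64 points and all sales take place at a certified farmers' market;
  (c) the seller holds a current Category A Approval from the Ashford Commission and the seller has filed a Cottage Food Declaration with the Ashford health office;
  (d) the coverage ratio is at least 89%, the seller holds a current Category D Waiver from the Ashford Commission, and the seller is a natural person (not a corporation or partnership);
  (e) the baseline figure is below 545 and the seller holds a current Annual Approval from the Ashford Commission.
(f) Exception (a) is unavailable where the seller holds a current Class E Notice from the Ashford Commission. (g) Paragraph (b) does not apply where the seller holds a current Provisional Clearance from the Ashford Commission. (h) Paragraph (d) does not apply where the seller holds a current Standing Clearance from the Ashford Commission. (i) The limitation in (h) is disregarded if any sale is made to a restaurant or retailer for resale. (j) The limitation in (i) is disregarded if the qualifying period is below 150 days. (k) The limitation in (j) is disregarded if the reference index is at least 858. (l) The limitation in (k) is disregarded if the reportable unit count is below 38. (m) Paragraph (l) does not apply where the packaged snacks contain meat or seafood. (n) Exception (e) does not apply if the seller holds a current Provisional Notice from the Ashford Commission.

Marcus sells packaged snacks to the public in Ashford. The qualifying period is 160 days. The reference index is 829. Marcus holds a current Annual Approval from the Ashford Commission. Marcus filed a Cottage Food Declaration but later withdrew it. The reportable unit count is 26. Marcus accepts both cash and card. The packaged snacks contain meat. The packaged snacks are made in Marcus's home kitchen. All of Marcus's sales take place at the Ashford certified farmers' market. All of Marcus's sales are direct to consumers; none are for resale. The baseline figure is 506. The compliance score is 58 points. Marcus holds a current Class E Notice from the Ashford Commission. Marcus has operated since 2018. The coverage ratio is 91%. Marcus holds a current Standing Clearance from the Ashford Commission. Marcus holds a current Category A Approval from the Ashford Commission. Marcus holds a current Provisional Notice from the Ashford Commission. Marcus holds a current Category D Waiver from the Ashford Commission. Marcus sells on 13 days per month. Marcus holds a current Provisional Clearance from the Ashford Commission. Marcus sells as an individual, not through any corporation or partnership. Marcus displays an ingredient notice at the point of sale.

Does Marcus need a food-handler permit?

All of (a)'s requirements are met (an ingredient notice is displayed; the packaged snacks are home-kitchen produced; the number of selling days per month is 13, below the 14 limit). However, paragraph (f) must be considered: (f) is engaged — a current Class E Notice is held. So (a) is unavailable.
Exception (b): the compliance score is 58 points, less than the 64 points limit; all sales are at a certified farmers' market — every condition holds. Turning to paragraph (g): (g) operates — a current Provisional Clearance is held. So (b) is unavailable.
Exception (c) does not apply: the Cottage Food Declaration was withdrawn.
Exception (d): the coverage ratio is 91%, meeting the 89% threshold; a current Category D Waiver is held; the seller is a natural person — every condition holds. Turning to paragraphs (h)–(m): (h) operates against (d): a current Standing Clearance is held. (i), which would lift (h), is not engaged — no sales are for resale. So (d) is unavailable.
Exception (e)'s conditions are all satisfied: the baseline figure is 506, below the 545 limit; a current Annual Approval is held. But applying paragraph (n): (n) is engaged — a current Provisional Notice is held. Exception (e) does not apply.
No exception applies. The general rule governs.

Yes — Marcus must hold a food-handler permit.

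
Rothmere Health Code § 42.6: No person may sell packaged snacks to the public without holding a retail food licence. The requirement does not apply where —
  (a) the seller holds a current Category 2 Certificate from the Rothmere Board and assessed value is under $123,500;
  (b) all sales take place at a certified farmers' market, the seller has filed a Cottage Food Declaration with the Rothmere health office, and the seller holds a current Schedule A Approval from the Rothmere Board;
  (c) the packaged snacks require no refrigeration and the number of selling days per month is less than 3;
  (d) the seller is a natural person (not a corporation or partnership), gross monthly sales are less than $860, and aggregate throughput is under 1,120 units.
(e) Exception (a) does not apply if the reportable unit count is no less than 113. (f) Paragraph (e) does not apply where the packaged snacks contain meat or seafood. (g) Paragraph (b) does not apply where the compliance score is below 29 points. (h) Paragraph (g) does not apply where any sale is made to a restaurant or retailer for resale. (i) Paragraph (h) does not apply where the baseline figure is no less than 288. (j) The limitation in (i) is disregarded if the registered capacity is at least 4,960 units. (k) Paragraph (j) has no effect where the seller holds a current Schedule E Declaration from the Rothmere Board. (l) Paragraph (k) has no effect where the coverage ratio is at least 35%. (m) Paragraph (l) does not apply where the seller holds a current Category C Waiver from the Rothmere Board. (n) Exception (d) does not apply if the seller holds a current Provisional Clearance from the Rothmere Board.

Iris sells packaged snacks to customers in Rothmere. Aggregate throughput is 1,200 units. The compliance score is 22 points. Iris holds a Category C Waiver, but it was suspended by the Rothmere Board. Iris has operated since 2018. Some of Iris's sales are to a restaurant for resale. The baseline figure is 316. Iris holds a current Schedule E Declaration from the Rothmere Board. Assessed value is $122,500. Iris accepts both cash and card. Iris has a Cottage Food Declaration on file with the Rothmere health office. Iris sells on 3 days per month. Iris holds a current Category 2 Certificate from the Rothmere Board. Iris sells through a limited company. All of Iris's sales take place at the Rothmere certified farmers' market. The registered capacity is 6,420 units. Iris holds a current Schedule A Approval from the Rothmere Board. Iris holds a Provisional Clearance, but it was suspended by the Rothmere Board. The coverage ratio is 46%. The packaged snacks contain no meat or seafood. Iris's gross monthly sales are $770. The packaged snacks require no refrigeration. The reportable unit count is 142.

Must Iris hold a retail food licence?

Exception (a)'s conditions are all satisfied: a current Category 2 Certificate is held; assessed value is $122,500, under the $123,500 limit. But applying paragraphs (e)–(f): (e) operates against (a): the reportable unit count is 142, meeting the 113 threshold. (f), which would lift (e), is inapplicable — the packaged snacks contain no meat or seafood. So (a) is unavailable.
Exception (b): all sales are at a certified farmers' market; a Cottage Food Declaration is on file; a current Schedule A Approval is held — every condition holds. Considering the limiting provisions: (g) would limit (b) — the compliance score is 22 points, below the 29 points limit — but (h) sets (g) aside: (h) is triggered — some sales are to a restaurant for resale. (i) would limit (h) — the baseline figure is 316, meeting the 288 threshold — but (j) sets (i) aside: (j) applies — the registered capacity is 6,420 units, meeting the 4,960 units threshold. (k) is triggered (a current Schedule E Declaration is held), but is itself disapplied by (l): (l) applies — the coverage ratio is 46%, meeting the 35% threshold. (m) is inapplicable (the Category C Waiver is not current), so (l) stands. So (b) applies.
Exception (c) requires that the number of selling days per month is less than 3; but the number of selling days per month is 3, not less than 3, so (c) is unavailable.
Exception (d) does not apply: the seller operates through a limited company.

No — exception (b) applies; Iris is not required to hold a retail food licence.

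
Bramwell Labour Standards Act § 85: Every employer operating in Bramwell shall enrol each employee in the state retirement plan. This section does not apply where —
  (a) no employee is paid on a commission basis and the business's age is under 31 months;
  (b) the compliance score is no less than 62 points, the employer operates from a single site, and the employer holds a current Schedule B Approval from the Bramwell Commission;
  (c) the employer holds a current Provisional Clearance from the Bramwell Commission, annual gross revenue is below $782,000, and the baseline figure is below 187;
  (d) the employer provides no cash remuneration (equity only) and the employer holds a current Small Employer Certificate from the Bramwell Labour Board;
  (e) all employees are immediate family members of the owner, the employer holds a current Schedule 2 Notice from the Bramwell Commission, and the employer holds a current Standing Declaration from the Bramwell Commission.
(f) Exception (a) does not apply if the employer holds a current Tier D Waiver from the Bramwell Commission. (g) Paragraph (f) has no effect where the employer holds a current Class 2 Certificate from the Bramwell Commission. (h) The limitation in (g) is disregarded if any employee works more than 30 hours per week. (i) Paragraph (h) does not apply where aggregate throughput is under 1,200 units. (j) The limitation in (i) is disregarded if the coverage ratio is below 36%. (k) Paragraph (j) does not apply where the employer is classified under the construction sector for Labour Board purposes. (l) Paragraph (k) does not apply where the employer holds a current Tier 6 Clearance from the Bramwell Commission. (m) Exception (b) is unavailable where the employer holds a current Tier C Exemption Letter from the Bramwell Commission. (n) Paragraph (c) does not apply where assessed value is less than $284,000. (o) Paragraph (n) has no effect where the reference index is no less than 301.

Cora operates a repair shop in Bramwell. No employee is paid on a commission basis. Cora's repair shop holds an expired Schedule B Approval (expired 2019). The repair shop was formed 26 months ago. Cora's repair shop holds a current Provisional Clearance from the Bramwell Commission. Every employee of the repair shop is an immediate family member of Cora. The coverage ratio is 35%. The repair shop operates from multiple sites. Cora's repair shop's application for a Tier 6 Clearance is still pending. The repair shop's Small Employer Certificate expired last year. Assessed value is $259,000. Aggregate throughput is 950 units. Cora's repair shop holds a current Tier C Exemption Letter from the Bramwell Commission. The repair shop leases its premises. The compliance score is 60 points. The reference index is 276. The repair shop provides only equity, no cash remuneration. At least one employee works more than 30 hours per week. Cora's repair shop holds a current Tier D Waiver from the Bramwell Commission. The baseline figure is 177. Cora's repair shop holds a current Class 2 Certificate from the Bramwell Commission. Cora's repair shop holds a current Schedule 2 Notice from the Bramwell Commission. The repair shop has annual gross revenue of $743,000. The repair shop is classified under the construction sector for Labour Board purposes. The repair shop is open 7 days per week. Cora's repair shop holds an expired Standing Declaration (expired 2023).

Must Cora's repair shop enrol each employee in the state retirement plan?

All of (a)'s requirements are met (no employee is paid on commission; the business's age is 26 months, under the 31 months limit). As to paragraphs (f)–(l): (f) would limit (a) — a current Tier D Waiver is held — but (g) sets (f) aside: (g) operates against (f): a current Class 2 Certificate is held. (h) operates (at least one employee exceeds 30 hours/week), but is set aside by (i): (i) applies — aggregate throughput is 950 units, under the 1,200 units limit. (j) is triggered (the coverage ratio is 35%, below the 36% limit), but is set aside by (k): (k) applies — the repair shop is classified under the construction sector. (l) is not engaged (there is no Tier 6 Clearance in force), so (k) stands. So (a) applies.
Exception (b) requires that the compliance score is no less than 62 points; but the compliance score is 60 points, short of 62 points, so (b) is unavailable.
All of (c)'s requirements are met (a current Provisional Clearance is held; annual gross revenue is $743,000, below the $782,000 limit; the baseline figure is 177, below the 187 limit). However, paragraphs (n)–(o) must be considered: (n) is triggered — assessed value is $259,000, less than the $284,000 limit. (o) is not triggered (the reference index is 276, short of 301), so (n) stands. So (c) is unavailable.
Exception (d) requires that the employer holds a current Small Employer Certificate from the Bramwell Labour Board; but the Small Employer Certificate has expired, so (d) is unavailable.
Exception (e) does not apply: the Standing Declaration is not current.

No — exception (a) applies; Cora's repair shop is not required to enrol each employee in the state retirement plan.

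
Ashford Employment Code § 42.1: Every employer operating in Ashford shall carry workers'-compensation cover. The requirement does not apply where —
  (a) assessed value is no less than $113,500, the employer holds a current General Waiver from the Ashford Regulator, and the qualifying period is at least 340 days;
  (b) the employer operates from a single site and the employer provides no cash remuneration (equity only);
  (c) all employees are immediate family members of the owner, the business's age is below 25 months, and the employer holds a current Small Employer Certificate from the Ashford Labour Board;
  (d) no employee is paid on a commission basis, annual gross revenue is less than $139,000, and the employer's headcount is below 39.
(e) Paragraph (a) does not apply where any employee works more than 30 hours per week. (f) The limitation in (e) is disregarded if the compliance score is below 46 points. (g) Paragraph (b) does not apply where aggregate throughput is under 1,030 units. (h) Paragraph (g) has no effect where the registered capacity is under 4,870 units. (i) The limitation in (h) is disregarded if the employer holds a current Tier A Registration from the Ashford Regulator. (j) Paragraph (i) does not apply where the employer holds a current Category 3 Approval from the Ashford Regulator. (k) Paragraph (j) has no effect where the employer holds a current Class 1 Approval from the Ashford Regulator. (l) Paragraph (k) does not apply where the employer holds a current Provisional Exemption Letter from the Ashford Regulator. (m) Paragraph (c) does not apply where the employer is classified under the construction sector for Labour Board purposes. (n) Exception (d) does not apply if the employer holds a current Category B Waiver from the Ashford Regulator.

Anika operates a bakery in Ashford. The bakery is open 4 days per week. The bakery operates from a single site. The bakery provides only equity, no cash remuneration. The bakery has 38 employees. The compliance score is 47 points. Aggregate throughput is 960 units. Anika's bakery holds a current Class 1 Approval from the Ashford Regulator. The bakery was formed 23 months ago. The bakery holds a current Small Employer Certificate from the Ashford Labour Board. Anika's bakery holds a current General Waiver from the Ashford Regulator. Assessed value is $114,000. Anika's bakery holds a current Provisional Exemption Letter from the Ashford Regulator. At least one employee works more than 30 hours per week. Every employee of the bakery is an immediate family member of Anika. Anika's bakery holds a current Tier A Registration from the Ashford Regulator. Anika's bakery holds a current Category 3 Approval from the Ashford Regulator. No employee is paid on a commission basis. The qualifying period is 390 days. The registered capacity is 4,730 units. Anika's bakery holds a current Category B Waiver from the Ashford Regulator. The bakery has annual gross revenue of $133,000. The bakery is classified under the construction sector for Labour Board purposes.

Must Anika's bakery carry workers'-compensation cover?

Exception (a)'s conditions are all satisfied: assessed value is $114,000, meeting the $113,500 threshold; a current General Waiver is held; the qualifying period is 390 days, meeting the 340 days threshold. But applying paragraphs (e)–(f): (e) operates — at least one employee exceeds 30 hours/week. (f) does not operate here (the compliance score is 47 points, not below 46 points), so (e) stands. (a) is therefore removed.
All of (b)'s requirements are met (the employer operates from a single site; remuneration is equity-only). Applying paragraphs (g)–(l): (g) would limit (b) — aggregate throughput is 960 units, under the 1,030 units limit — but (h) sets (g) aside: (h) operates against (g): the registered capacity is 4,730 units, under the 4,870 units limit. (i) is engaged (a current Tier A Registration is held), but is set aside by (j): (j) applies — a current Category 3 Approval is held. (k) is engaged (a current Class 1 Approval is held), but is itself disapplied by (l): (l) is triggered — a current Provisional Exemption Letter is held. Exception (b) stands.
All of (c)'s requirements are met (every employee is an immediate family member; the business's age is 23 months, below the 25 months limit; a current Small Employer Certificate is held). But: (m) operates against (c): the bakery is classified under the construction sector. So (c) is unavailable.
Exception (d): no employee is paid on commission; annual gross revenue is $133,000, less than the $139,000 limit; the employer's headcount is 38, below the 39 limit — every condition holds. Turning to paragraph (n): (n) is triggered — a current Category B Waiver is held. (d) is therefore removed.

No — exception (b) applies; Anika's bakery is not required to carry workers'-compensation cover.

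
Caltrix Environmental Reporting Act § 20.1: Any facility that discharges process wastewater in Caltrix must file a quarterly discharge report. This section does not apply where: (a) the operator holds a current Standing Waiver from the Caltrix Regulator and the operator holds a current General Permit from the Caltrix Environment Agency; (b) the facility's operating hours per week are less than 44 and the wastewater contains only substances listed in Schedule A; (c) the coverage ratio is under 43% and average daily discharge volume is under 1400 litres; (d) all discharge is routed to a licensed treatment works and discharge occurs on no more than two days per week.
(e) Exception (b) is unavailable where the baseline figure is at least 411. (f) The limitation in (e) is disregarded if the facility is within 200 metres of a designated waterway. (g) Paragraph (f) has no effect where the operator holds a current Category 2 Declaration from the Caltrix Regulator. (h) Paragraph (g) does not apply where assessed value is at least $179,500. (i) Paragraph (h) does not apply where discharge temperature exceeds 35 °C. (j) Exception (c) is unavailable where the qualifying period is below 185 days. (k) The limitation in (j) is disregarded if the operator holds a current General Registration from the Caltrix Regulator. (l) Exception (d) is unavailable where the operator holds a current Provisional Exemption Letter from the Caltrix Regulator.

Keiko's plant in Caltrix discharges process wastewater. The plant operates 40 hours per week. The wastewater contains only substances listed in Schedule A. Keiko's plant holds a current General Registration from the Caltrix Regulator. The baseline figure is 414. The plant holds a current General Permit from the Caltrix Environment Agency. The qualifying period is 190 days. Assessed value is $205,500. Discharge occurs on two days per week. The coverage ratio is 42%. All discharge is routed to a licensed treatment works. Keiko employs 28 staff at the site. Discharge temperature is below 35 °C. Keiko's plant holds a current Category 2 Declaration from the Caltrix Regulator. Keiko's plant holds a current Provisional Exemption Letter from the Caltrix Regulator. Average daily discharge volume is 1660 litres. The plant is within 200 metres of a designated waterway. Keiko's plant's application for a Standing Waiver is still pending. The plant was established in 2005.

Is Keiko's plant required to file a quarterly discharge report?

No — exception (b) applies; Keiko's plant is not required to file a quarterly discharge report.

Exception (a) requires that the operator holds a current Standing Waiver from the Caltrix Regulator; but the Standing Waiver is not current, so (a) is unavailable.
All of (b)'s requirements are met (the facility's operating hours per week are 40, less than the 44 limit; the wastewater is Schedule-A-only). Considering the limiting provisions: (e) would limit (b) — the baseline figure is 414, meeting the 411 threshold — but (f) sets (e) aside: (f) operates against (e): the plant is within 200 m of a designated waterway. (g) operates (a current Category 2 Declaration is held), but is displaced by (h): (h) operates against (g): assessed value is $205,500, meeting the $179,500 threshold. (i) is not triggered (discharge temperature is below 35 °C), so (h) stands. (b) remains available.
Exception (c) fails — average daily discharge volume is 1660 litres, not under 1400 litres.
Exception (d): discharge is routed to a licensed treatment works; discharge occurs on no more than two days per week — every condition holds. Turning to paragraph (l): (l) operates against (d): a current Provisional Exemption Letter is held. Exception (d) does not apply.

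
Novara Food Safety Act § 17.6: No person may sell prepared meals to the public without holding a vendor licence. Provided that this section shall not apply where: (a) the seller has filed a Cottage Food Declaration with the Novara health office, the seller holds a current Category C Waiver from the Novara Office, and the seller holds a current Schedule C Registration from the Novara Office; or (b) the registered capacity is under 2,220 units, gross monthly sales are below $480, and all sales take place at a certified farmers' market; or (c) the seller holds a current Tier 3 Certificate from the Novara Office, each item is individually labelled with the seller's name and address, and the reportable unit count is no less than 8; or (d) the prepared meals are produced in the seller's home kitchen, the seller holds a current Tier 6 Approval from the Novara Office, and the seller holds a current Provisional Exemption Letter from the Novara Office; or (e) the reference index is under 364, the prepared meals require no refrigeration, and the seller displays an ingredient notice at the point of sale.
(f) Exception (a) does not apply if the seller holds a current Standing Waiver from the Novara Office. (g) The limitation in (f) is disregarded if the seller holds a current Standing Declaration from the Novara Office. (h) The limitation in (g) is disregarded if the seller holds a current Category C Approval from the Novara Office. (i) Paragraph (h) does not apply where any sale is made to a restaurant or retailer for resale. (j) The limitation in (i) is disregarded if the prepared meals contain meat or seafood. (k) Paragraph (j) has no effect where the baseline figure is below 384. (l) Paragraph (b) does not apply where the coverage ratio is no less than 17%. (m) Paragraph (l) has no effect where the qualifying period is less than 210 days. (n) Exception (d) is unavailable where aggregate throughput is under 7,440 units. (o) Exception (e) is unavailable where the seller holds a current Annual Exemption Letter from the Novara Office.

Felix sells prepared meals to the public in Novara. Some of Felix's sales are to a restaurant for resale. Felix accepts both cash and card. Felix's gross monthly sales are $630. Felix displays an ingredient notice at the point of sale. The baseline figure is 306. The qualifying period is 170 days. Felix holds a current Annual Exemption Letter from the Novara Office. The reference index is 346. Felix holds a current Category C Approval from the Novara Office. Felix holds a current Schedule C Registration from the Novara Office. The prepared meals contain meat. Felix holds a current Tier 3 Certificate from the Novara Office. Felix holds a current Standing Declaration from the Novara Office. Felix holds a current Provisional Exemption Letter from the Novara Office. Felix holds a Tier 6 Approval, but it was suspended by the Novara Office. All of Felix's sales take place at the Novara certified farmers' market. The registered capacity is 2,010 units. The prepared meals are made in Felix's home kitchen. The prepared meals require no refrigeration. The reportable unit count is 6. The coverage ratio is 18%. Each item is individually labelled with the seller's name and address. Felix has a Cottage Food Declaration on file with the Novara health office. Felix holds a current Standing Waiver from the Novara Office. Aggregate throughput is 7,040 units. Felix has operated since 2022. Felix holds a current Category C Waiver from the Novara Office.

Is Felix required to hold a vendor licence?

No — exception (a) applies; Felix is not required to hold a vendor licence.

Exception (a) is satisfied on its face — a Cottage Food Declaration is on file; a current Category C Waiver is held; a current Schedule C Registration is held. As to paragraphs (f)–(k): (f) would limit (a) — a current Standing Waiver is held — but (g) sets (f) aside: (g) is triggered — a current Standing Declaration is held. (h) is triggered (a current Category C Approval is held), but is set aside by (i): (i) operates against (h): some sales are to a restaurant for resale. (j) is triggered (the prepared meals contain meat), but is set aside by (k): (k) operates against (j): the baseline figure is 306, below the 384 limit. (a) remains available.
Exception (b) requires that gross monthly sales are below $480; but gross monthly sales are $630, not below $480, so (b) is unavailable.
Exception (c) fails — the reportable unit count is 6, short of 8.
Exception (d) requires that the seller holds a current Tier 6 Approval from the Novara Office; but no current Tier 6 Approval is held, so (d) is unavailable.
Exception (e) is satisfied on its face — the reference index is 346, under the 364 limit; the prepared meals are shelf-stable; an ingredient notice is displayed. However, paragraph (o) must be considered: (o) operates against (e): a current Annual Exemption Letter is held. Exception (e) does not apply.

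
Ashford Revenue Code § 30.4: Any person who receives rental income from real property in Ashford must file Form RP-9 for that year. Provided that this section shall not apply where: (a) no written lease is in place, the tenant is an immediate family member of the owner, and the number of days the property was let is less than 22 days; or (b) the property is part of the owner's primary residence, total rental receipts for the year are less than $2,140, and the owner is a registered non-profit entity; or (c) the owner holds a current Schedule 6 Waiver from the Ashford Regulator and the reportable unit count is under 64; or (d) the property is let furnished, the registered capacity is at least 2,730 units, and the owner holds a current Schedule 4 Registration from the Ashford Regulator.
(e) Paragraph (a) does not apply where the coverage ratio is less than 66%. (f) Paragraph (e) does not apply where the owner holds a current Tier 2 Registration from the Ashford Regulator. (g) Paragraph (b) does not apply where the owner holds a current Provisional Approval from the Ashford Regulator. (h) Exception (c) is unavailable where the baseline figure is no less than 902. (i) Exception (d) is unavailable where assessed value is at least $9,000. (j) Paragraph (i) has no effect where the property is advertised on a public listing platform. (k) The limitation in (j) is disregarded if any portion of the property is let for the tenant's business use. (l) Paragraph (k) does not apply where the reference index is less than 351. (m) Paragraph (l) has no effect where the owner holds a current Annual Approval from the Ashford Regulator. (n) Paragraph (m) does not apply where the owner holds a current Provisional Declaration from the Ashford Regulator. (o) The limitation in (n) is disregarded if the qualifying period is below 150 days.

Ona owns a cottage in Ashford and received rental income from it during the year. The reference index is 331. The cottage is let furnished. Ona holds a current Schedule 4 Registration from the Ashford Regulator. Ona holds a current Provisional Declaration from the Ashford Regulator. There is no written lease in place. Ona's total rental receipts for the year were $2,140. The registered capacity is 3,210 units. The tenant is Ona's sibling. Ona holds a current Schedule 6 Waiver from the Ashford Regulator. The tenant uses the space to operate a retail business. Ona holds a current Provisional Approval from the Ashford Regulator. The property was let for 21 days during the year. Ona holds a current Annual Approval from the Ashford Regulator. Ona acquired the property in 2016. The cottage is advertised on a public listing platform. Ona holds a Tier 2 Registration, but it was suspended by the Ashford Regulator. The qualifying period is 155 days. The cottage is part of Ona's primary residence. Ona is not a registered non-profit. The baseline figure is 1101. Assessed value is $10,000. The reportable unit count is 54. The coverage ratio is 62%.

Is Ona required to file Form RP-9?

Exception (a): there is no written lease; the tenant is an immediate family member; the number of days the property was let is 21 days, less than the 22 days limit — every condition holds. However, paragraphs (e)–(f) must be considered: (e) is triggered — the coverage ratio is 62%, less than the 66% limit. (f) is not engaged (there is no Tier 2 Registration in force), so (e) stands. (a) is therefore removed.
Exception (b) does not apply: total rental receipts for the year are $2,140, not less than $2,140.
Exception (c) is satisfied on its face — a current Schedule 6 Waiver is held; the reportable unit count is 54, under the 64 limit. But applying paragraph (h): (h) operates against (c): the baseline figure is 1,101, meeting the 902 threshold. (c) is therefore removed.
All of (d)'s requirements are met (the property is let furnished; the registered capacity is 3,210 units, meeting the 2,730 units threshold; a current Schedule 4 Registration is held). Considering the limiting provisions: (i) would limit (d) — assessed value is $10,000, meeting the $9,000 threshold — but (j) sets (i) aside: (j) applies — the property is publicly advertised. (k) would limit (j) — the space is let for business use — but (l) sets (k) aside: (l) operates — the reference index is 331, less than the 351 limit. (m) is engaged (a current Annual Approval is held), but is overridden by (n): (n) is triggered — a current Provisional Declaration is held. (o) is not engaged (the qualifying period is 155 days, not below 150 days), so (n) stands. Exception (d) stands.

No — exception (d) applies; Ona is not required to file Form RP-9.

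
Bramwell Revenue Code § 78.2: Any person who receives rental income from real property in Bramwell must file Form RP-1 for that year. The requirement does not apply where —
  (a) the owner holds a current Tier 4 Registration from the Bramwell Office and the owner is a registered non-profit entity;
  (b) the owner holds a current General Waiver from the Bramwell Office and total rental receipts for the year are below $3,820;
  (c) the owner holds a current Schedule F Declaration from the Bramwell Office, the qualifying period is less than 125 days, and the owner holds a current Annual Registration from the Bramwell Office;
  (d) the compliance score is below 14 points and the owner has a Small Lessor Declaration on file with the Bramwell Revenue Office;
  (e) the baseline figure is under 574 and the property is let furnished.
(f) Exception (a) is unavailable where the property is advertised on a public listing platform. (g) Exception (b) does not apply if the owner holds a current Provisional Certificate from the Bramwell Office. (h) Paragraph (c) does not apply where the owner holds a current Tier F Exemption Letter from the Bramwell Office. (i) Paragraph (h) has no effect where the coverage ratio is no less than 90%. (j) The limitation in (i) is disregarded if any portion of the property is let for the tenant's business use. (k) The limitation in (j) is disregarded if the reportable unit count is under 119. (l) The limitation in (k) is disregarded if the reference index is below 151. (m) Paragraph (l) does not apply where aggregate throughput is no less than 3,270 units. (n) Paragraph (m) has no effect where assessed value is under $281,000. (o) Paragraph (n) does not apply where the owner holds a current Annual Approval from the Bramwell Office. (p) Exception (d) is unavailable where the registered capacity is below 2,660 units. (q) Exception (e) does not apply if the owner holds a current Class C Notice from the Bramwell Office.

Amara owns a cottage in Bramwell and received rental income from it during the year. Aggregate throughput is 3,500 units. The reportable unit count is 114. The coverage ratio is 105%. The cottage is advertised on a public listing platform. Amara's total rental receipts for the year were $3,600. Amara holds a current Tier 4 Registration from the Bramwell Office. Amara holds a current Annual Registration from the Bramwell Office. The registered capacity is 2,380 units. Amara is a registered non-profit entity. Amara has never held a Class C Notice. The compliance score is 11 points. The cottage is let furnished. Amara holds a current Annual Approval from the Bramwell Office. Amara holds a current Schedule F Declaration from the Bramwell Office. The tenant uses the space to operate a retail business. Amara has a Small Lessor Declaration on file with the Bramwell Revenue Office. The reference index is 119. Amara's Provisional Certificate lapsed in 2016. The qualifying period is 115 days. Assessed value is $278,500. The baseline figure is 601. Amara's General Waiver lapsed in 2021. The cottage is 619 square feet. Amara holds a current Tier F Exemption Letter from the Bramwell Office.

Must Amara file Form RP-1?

No — exception (c) applies; Amara is not required to file Form RP-1.

All of (a)'s requirements are met (a current Tier 4 Registration is held; Amara is a registered non-profit). But: (f) operates — the property is publicly advertised. (a) is therefore removed.
Exception (b) requires that the owner holds a current General Waiver from the Bramwell Office; but there is no General Waiver in force, so (b) is unavailable.
All of (c)'s requirements are met (a current Schedule F Declaration is held; the qualifying period is 115 days, less than the 125 days limit; a current Annual Registration is held). Considering the limiting provisions: (h) applies (a current Tier F Exemption Letter is held), but is set aside by (i): (i) is engaged — the coverage ratio is 105%, meeting the 90% threshold. (j) operates (the space is let for business use), but is displaced by (k): (k) operates — the reportable unit count is 114, under the 119 limit. (l) is triggered (the reference index is 119, below the 151 limit), but is overridden by (m): (m) operates against (l): aggregate throughput is 3,500 units, meeting the 3,270 units threshold. (n) would limit (m) — assessed value is $278,500, under the $281,000 limit — but (o) sets (n) aside: (o) operates against (n): a current Annual Approval is held. So (c) applies.
All of (d)'s requirements are met (the compliance score is 11 points, below the 14 points limit; a Small Lessor Declaration is on file). Turning to paragraph (p): (p) operates against (d): the registered capacity is 2,380 units, below the 2,660 units limit. So (d) is unavailable.
Exception (e) requires that the baseline figure is under 574; but the baseline figure is 601, not under 574, so (e) is unavailable.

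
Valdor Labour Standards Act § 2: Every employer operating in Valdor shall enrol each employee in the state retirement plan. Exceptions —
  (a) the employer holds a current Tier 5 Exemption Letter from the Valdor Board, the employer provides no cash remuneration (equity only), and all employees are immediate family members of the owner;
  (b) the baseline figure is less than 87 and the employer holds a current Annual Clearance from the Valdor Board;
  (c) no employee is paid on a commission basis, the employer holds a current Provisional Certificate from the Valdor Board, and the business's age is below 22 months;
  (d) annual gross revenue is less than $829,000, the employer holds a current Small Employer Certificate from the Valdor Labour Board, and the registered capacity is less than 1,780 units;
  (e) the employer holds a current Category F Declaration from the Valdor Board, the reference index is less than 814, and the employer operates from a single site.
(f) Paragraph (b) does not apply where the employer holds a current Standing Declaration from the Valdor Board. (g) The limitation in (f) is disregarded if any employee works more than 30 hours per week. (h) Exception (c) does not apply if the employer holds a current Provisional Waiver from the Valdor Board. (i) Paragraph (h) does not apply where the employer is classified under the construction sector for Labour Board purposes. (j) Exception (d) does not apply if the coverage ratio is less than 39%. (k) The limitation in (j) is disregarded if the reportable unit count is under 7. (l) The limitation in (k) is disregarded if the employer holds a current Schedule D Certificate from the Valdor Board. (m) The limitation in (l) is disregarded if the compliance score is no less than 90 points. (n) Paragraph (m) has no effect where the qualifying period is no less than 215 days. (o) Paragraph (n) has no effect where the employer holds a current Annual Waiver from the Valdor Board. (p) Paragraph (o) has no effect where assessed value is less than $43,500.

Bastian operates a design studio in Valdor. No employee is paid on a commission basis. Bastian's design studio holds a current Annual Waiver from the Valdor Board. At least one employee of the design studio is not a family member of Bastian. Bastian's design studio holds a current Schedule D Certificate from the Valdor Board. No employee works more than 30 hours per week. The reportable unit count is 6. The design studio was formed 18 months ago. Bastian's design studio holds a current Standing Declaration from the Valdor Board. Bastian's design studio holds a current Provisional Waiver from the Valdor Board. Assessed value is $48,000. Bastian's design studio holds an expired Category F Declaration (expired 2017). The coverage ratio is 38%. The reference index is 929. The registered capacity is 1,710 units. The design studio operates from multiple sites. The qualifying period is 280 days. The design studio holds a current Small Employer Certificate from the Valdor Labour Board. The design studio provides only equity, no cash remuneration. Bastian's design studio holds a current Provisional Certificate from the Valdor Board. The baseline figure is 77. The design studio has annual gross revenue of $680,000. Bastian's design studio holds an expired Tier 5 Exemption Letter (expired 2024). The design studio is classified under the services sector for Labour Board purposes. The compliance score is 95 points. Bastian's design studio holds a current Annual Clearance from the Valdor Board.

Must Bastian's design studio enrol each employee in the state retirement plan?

No — exception (d) applies; Bastian's design studio is not required to enrol each employee in the state retirement plan.

Exception (a) requires that the employer holds a current Tier 5 Exemption Letter from the Valdor Board; but there is no Tier 5 Exemption Letter in force, so (a) is unavailable.
Exception (b) is satisfied on its face — the baseline figure is 77, less than the 87 limit; a current Annual Clearance is held. But applying paragraphs (f)–(g): (f) operates against (b): a current Standing Declaration is held. (g), which would lift (f), does not operate here — no employee exceeds 30 hours/week. (b) is therefore removed.
Exception (c): no employee is paid on commission; a current Provisional Certificate is held; the business's age is 18 months, below the 22 months limit — every condition holds. Turning to paragraphs (h)–(i): (h) operates — a current Provisional Waiver is held. (i), which would lift (h), does not operate here — the design studio is classified under the services sector. So (c) is unavailable.
Exception (d): annual gross revenue is $680,000, less than the $829,000 limit; a current Small Employer Certificate is held; the registered capacity is 1,710 units, less than the 1,780 units limit — every condition holds. As to paragraphs (j)–(p): (j) is engaged (the coverage ratio is 38%, less than the 39% limit), but is set aside by (k): (k) applies — the reportable unit count is 6, under the 7 limit. (l) is triggered (a current Schedule D Certificate is held), but is itself disapplied by (m): (m) applies — the compliance score is 95 points, meeting the 90 points threshold. (n) would limit (m) — the qualifying period is 280 days, meeting the 215 days threshold — but (o) sets (n) aside: (o) operates against (n): a current Annual Waiver is held. (p) is not engaged (assessed value is $48,000, not less than $43,500), so (o) stands. (d) remains available.
Exception (e) requires that the employer holds a current Category F Declaration from the Valdor Board; but the Category F Declaration is not current, so (e) is unavailable.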